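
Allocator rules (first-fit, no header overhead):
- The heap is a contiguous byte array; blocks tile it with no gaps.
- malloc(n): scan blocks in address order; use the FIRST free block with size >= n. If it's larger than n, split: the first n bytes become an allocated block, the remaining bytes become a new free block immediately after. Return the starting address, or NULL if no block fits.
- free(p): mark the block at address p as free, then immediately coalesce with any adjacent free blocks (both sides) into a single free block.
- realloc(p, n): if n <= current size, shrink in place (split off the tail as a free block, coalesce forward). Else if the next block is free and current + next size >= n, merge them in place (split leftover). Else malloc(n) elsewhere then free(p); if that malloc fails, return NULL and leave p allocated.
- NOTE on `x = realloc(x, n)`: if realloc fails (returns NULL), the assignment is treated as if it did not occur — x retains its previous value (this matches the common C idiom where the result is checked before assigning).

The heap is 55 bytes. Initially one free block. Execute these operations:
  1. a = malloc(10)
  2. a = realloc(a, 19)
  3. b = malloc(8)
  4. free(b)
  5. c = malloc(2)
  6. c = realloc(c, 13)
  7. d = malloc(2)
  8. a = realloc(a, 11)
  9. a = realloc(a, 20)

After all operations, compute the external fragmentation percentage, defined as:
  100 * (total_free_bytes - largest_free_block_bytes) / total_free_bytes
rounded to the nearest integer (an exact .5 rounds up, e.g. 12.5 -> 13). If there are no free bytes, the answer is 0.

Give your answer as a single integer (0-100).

Op 1: a = malloc(10) -> a = 0; heap: [0-9 ALLOC][10-54 FREE]
Op 2: a = realloc(a, 19) -> a = 0; heap: [0-18 ALLOC][19-54 FREE]
Op 3: b = malloc(8) -> b = 19; heap: [0-18 ALLOC][19-26 ALLOC][27-54 FREE]
Op 4: free(b) -> (freed b); heap: [0-18 ALLOC][19-54 FREE]
Op 5: c = malloc(2) -> c = 19; heap: [0-18 ALLOC][19-20 ALLOC][21-54 FREE]
Op 6: c = realloc(c, 13) -> c = 19; heap: [0-18 ALLOC][19-31 ALLOC][32-54 FREE]
Op 7: d = malloc(2) -> d = 32; heap: [0-18 ALLOC][19-31 ALLOC][32-33 ALLOC][34-54 FREE]
Op 8: a = realloc(a, 11) -> a = 0; heap: [0-10 ALLOC][11-18 FREE][19-31 ALLOC][32-33 ALLOC][34-54 FREE]
Op 9: a = realloc(a, 20) -> a = 34; heap: [0-18 FREE][19-31 ALLOC][32-33 ALLOC][34-53 ALLOC][54-54 FREE]
Free blocks: [19 1] total_free=20 largest=19 -> 100*(20-19)/20 = 100/20 = 5

Answer: 5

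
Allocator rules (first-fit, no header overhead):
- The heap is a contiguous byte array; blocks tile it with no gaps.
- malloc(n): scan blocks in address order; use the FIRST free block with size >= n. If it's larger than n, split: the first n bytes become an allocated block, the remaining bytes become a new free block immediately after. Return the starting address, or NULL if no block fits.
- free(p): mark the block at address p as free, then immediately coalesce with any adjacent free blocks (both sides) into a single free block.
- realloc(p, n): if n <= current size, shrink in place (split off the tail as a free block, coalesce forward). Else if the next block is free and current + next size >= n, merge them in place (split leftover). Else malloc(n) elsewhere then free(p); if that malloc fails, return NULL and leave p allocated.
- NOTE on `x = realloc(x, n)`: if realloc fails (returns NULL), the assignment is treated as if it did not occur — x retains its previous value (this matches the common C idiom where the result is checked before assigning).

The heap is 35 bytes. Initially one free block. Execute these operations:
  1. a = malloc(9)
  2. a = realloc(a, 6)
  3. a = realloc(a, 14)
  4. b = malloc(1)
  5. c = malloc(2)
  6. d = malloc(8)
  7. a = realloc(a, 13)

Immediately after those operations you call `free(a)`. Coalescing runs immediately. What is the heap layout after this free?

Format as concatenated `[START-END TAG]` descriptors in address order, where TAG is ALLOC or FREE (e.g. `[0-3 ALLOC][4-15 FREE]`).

Op 1: a = malloc(9) -> a = 0; heap: [0-8 ALLOC][9-34 FREE]
Op 2: a = realloc(a, 6) -> a = 0; heap: [0-5 ALLOC][6-34 FREE]
Op 3: a = realloc(a, 14) -> a = 0; heap: [0-13 ALLOC][14-34 FREE]
Op 4: b = malloc(1) -> b = 14; heap: [0-13 ALLOC][14-14 ALLOC][15-34 FREE]
Op 5: c = malloc(2) -> c = 15; heap: [0-13 ALLOC][14-14 ALLOC][15-16 ALLOC][17-34 FREE]
Op 6: d = malloc(8) -> d = 17; heap: [0-13 ALLOC][14-14 ALLOC][15-16 ALLOC][17-24 ALLOC][25-34 FREE]
Op 7: a = realloc(a, 13) -> a = 0; heap: [0-12 ALLOC][13-13 FREE][14-14 ALLOC][15-16 ALLOC][17-24 ALLOC][25-34 FREE]
free(a): a = 0 -> block [0-12 ALLOC]; mark free, coalesce with adjacent free neighbors -> [0-13 FREE][14-14 ALLOC][15-16 ALLOC][17-24 ALLOC][25-34 FREE]

Answer: [0-13 FREE][14-14 ALLOC][15-16 ALLOC][17-24 ALLOC][25-34 FREE]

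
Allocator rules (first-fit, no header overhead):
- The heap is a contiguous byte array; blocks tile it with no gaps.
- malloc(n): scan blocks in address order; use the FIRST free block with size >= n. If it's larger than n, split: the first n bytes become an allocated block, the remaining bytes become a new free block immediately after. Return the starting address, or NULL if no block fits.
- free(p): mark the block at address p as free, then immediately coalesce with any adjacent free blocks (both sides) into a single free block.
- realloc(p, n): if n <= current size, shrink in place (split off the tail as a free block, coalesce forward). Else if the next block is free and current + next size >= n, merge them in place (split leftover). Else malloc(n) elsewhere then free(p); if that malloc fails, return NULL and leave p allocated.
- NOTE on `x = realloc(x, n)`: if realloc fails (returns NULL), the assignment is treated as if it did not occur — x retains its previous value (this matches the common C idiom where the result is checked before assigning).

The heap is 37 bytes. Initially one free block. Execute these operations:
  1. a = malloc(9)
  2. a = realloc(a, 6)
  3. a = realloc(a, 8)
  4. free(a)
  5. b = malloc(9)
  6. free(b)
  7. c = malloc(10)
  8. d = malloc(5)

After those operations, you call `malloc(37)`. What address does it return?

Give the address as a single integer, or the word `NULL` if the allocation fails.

Answer: NULL

Derivation:
Op 1: a = malloc(9) -> a = 0; heap: [0-8 ALLOC][9-36 FREE]
Op 2: a = realloc(a, 6) -> a = 0; heap: [0-5 ALLOC][6-36 FREE]
Op 3: a = realloc(a, 8) -> a = 0; heap: [0-7 ALLOC][8-36 FREE]
Op 4: free(a) -> (freed a); heap: [0-36 FREE]
Op 5: b = malloc(9) -> b = 0; heap: [0-8 ALLOC][9-36 FREE]
Op 6: free(b) -> (freed b); heap: [0-36 FREE]
Op 7: c = malloc(10) -> c = 0; heap: [0-9 ALLOC][10-36 FREE]
Op 8: d = malloc(5) -> d = 10; heap: [0-9 ALLOC][10-14 ALLOC][15-36 FREE]
malloc(37): first-fit scan over [0-9 ALLOC][10-14 ALLOC][15-36 FREE] -> NULL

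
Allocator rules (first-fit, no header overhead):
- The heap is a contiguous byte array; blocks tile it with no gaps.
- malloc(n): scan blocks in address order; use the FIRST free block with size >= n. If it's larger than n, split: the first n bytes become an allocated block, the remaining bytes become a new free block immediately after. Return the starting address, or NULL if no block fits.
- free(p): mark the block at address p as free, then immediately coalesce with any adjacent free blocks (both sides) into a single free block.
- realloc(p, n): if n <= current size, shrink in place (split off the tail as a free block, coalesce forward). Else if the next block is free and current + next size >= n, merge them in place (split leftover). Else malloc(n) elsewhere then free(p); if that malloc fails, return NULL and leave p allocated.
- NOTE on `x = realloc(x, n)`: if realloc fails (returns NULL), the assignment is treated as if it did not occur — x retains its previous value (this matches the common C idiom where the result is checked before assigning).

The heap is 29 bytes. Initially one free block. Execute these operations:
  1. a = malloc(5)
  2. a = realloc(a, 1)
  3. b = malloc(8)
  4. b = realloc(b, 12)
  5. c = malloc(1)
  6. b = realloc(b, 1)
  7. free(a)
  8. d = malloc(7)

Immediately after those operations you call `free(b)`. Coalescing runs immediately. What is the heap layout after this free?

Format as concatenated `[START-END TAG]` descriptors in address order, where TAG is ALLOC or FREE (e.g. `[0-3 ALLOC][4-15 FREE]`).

Op 1: a = malloc(5) -> a = 0; heap: [0-4 ALLOC][5-28 FREE]
Op 2: a = realloc(a, 1) -> a = 0; heap: [0-0 ALLOC][1-28 FREE]
Op 3: b = malloc(8) -> b = 1; heap: [0-0 ALLOC][1-8 ALLOC][9-28 FREE]
Op 4: b = realloc(b, 12) -> b = 1; heap: [0-0 ALLOC][1-12 ALLOC][13-28 FREE]
Op 5: c = malloc(1) -> c = 13; heap: [0-0 ALLOC][1-12 ALLOC][13-13 ALLOC][14-28 FREE]
Op 6: b = realloc(b, 1) -> b = 1; heap: [0-0 ALLOC][1-1 ALLOC][2-12 FREE][13-13 ALLOC][14-28 FREE]
Op 7: free(a) -> (freed a); heap: [0-0 FREE][1-1 ALLOC][2-12 FREE][13-13 ALLOC][14-28 FREE]
Op 8: d = malloc(7) -> d = 2; heap: [0-0 FREE][1-1 ALLOC][2-8 ALLOC][9-12 FREE][13-13 ALLOC][14-28 FREE]
free(b): b = 1 -> block [1-1 ALLOC]; mark free, coalesce with adjacent free neighbors -> [0-1 FREE][2-8 ALLOC][9-12 FREE][13-13 ALLOC][14-28 FREE]

Answer: [0-1 FREE][2-8 ALLOC][9-12 FREE][13-13 ALLOC][14-28 FREE]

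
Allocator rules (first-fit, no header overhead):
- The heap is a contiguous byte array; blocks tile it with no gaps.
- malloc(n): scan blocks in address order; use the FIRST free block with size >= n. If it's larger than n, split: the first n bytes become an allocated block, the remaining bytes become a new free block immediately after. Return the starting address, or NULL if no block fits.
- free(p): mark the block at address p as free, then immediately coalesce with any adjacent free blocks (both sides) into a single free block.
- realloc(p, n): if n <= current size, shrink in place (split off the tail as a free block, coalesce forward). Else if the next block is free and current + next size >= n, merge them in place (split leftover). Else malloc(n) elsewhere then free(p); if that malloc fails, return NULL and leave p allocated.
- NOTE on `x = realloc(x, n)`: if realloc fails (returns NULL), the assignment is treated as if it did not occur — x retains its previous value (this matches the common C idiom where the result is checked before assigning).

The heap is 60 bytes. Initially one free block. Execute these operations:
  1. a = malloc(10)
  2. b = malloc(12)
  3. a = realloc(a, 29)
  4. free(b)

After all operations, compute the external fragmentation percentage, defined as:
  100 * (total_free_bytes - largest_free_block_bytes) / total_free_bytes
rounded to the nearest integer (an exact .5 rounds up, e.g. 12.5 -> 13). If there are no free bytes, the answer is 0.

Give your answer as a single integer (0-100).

Op 1: a = malloc(10) -> a = 0; heap: [0-9 ALLOC][10-59 FREE]
Op 2: b = malloc(12) -> b = 10; heap: [0-9 ALLOC][10-21 ALLOC][22-59 FREE]
Op 3: a = realloc(a, 29) -> a = 22; heap: [0-9 FREE][10-21 ALLOC][22-50 ALLOC][51-59 FREE]
Op 4: free(b) -> (freed b); heap: [0-21 FREE][22-50 ALLOC][51-59 FREE]
Free blocks: [22 9] total_free=31 largest=22 -> 100*(31-22)/31 = 900/31 ≈ 29.032 -> rounds to 29

Answer: 29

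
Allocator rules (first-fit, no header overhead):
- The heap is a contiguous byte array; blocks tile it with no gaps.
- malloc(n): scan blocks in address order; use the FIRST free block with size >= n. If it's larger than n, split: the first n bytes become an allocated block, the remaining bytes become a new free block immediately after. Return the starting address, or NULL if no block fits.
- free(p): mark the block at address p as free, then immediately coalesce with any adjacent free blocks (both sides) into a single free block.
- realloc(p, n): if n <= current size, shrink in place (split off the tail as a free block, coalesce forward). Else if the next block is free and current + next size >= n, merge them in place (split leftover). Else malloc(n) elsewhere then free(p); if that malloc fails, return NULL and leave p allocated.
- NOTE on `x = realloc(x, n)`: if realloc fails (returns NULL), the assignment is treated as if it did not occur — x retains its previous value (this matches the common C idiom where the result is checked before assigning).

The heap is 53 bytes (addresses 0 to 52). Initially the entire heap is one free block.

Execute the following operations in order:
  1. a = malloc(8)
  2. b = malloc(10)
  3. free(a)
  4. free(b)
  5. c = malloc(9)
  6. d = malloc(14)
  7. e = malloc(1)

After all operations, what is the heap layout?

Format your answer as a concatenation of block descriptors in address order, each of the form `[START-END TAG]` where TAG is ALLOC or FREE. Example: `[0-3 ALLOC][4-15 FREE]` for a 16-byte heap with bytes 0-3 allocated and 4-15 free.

Answer: [0-8 ALLOC][9-22 ALLOC][23-23 ALLOC][24-52 FREE]

Derivation:
Op 1: a = malloc(8) -> a = 0; heap: [0-7 ALLOC][8-52 FREE]
Op 2: b = malloc(10) -> b = 8; heap: [0-7 ALLOC][8-17 ALLOC][18-52 FREE]
Op 3: free(a) -> (freed a); heap: [0-7 FREE][8-17 ALLOC][18-52 FREE]
Op 4: free(b) -> (freed b); heap: [0-52 FREE]
Op 5: c = malloc(9) -> c = 0; heap: [0-8 ALLOC][9-52 FREE]
Op 6: d = malloc(14) -> d = 9; heap: [0-8 ALLOC][9-22 ALLOC][23-52 FREE]
Op 7: e = malloc(1) -> e = 23; heap: [0-8 ALLOC][9-22 ALLOC][23-23 ALLOC][24-52 FREE]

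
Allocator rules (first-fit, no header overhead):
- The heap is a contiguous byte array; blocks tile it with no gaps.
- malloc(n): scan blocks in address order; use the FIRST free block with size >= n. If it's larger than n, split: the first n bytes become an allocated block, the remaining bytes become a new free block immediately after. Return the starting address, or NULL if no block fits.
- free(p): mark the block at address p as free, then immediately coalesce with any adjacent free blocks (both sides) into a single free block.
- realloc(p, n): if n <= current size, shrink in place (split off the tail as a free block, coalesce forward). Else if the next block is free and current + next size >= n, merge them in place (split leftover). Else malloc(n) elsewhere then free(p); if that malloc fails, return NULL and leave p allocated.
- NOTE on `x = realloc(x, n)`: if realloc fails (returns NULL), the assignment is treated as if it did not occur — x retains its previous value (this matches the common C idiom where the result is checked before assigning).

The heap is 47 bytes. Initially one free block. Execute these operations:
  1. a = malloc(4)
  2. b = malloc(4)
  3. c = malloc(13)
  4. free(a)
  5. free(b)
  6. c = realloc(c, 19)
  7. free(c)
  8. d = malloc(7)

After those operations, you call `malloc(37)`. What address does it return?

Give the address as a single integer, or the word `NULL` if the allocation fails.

Answer: 7

Derivation:
Op 1: a = malloc(4) -> a = 0; heap: [0-3 ALLOC][4-46 FREE]
Op 2: b = malloc(4) -> b = 4; heap: [0-3 ALLOC][4-7 ALLOC][8-46 FREE]
Op 3: c = malloc(13) -> c = 8; heap: [0-3 ALLOC][4-7 ALLOC][8-20 ALLOC][21-46 FREE]
Op 4: free(a) -> (freed a); heap: [0-3 FREE][4-7 ALLOC][8-20 ALLOC][21-46 FREE]
Op 5: free(b) -> (freed b); heap: [0-7 FREE][8-20 ALLOC][21-46 FREE]
Op 6: c = realloc(c, 19) -> c = 8; heap: [0-7 FREE][8-26 ALLOC][27-46 FREE]
Op 7: free(c) -> (freed c); heap: [0-46 FREE]
Op 8: d = malloc(7) -> d = 0; heap: [0-6 ALLOC][7-46 FREE]
malloc(37): first-fit scan over [0-6 ALLOC][7-46 FREE] -> 7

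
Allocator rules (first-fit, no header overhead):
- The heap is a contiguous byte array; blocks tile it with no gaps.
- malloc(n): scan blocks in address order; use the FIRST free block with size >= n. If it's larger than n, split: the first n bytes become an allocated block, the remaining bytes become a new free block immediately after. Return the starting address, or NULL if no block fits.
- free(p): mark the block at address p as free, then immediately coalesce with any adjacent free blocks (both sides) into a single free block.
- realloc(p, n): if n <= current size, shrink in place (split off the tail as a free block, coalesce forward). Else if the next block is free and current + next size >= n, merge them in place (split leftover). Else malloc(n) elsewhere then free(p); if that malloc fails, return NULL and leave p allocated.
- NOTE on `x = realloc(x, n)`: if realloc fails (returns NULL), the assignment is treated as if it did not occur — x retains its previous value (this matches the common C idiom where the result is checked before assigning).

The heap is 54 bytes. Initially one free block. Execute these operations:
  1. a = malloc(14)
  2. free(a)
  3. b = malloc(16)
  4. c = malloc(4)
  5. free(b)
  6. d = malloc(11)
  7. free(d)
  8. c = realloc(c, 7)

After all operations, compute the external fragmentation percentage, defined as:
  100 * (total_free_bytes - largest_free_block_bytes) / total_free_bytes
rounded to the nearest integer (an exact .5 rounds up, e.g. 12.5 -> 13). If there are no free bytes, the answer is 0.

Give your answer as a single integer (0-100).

Answer: 34

Derivation:
Op 1: a = malloc(14) -> a = 0; heap: [0-13 ALLOC][14-53 FREE]
Op 2: free(a) -> (freed a); heap: [0-53 FREE]
Op 3: b = malloc(16) -> b = 0; heap: [0-15 ALLOC][16-53 FREE]
Op 4: c = malloc(4) -> c = 16; heap: [0-15 ALLOC][16-19 ALLOC][20-53 FREE]
Op 5: free(b) -> (freed b); heap: [0-15 FREE][16-19 ALLOC][20-53 FREE]
Op 6: d = malloc(11) -> d = 0; heap: [0-10 ALLOC][11-15 FREE][16-19 ALLOC][20-53 FREE]
Op 7: free(d) -> (freed d); heap: [0-15 FREE][16-19 ALLOC][20-53 FREE]
Op 8: c = realloc(c, 7) -> c = 16; heap: [0-15 FREE][16-22 ALLOC][23-53 FREE]
Free blocks: [16 31] total_free=47 largest=31 -> 100*(47-31)/47 = 1600/47 ≈ 34.043 -> rounds to 34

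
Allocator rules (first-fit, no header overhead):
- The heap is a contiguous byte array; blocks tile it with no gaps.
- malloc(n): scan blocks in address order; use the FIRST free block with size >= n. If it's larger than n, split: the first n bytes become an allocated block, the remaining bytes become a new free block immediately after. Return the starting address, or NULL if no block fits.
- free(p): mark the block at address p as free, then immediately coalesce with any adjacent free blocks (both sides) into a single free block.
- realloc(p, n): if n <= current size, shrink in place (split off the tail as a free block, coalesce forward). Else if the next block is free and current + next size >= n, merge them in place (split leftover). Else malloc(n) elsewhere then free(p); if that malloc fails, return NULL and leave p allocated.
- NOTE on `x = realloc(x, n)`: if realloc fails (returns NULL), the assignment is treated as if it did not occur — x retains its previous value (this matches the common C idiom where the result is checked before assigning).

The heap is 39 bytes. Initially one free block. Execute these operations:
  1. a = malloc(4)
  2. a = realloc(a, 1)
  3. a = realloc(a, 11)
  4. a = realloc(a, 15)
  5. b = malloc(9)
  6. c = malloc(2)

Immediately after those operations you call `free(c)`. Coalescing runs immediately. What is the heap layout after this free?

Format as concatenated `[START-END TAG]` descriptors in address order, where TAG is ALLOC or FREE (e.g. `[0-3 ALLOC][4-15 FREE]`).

Answer: [0-14 ALLOC][15-23 ALLOC][24-38 FREE]

Derivation:
Op 1: a = malloc(4) -> a = 0; heap: [0-3 ALLOC][4-38 FREE]
Op 2: a = realloc(a, 1) -> a = 0; heap: [0-0 ALLOC][1-38 FREE]
Op 3: a = realloc(a, 11) -> a = 0; heap: [0-10 ALLOC][11-38 FREE]
Op 4: a = realloc(a, 15) -> a = 0; heap: [0-14 ALLOC][15-38 FREE]
Op 5: b = malloc(9) -> b = 15; heap: [0-14 ALLOC][15-23 ALLOC][24-38 FREE]
Op 6: c = malloc(2) -> c = 24; heap: [0-14 ALLOC][15-23 ALLOC][24-25 ALLOC][26-38 FREE]
free(c): c = 24 -> block [24-25 ALLOC]; mark free, coalesce with adjacent free neighbors -> [0-14 ALLOC][15-23 ALLOC][24-38 FREE]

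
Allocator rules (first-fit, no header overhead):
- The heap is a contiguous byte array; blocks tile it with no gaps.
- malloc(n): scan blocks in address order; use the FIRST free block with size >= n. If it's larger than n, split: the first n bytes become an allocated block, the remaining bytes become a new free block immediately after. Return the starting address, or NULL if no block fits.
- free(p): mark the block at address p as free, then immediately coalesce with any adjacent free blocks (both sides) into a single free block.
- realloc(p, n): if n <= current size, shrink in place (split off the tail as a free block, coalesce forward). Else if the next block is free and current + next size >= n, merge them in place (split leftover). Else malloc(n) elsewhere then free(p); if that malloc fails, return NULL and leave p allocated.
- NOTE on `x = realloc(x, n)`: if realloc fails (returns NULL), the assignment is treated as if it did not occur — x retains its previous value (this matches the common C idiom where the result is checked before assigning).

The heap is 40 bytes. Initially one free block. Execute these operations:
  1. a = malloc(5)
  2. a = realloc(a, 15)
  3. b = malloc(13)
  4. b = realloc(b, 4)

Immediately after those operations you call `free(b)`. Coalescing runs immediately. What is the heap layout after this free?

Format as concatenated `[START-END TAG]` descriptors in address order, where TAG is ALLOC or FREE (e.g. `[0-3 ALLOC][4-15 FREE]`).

Op 1: a = malloc(5) -> a = 0; heap: [0-4 ALLOC][5-39 FREE]
Op 2: a = realloc(a, 15) -> a = 0; heap: [0-14 ALLOC][15-39 FREE]
Op 3: b = malloc(13) -> b = 15; heap: [0-14 ALLOC][15-27 ALLOC][28-39 FREE]
Op 4: b = realloc(b, 4) -> b = 15; heap: [0-14 ALLOC][15-18 ALLOC][19-39 FREE]
free(b): b = 15 -> block [15-18 ALLOC]; mark free, coalesce with adjacent free neighbors -> [0-14 ALLOC][15-39 FREE]

Answer: [0-14 ALLOC][15-39 FREE]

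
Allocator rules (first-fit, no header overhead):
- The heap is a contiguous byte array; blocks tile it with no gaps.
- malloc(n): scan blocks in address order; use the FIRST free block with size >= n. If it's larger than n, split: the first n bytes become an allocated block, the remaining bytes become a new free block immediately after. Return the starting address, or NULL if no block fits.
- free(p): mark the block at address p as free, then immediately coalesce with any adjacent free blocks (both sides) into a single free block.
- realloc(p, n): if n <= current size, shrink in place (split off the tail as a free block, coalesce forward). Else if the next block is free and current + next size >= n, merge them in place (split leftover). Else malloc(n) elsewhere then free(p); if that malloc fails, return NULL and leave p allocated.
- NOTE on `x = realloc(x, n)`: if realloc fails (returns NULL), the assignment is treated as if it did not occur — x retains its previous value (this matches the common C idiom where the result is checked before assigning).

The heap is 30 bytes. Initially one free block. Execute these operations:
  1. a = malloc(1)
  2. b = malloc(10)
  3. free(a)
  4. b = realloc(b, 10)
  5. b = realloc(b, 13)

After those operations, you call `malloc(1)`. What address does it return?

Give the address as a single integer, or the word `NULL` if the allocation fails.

Op 1: a = malloc(1) -> a = 0; heap: [0-0 ALLOC][1-29 FREE]
Op 2: b = malloc(10) -> b = 1; heap: [0-0 ALLOC][1-10 ALLOC][11-29 FREE]
Op 3: free(a) -> (freed a); heap: [0-0 FREE][1-10 ALLOC][11-29 FREE]
Op 4: b = realloc(b, 10) -> b = 1; heap: [0-0 FREE][1-10 ALLOC][11-29 FREE]
Op 5: b = realloc(b, 13) -> b = 1; heap: [0-0 FREE][1-13 ALLOC][14-29 FREE]
malloc(1): first-fit scan over [0-0 FREE][1-13 ALLOC][14-29 FREE] -> 0

Answer: 0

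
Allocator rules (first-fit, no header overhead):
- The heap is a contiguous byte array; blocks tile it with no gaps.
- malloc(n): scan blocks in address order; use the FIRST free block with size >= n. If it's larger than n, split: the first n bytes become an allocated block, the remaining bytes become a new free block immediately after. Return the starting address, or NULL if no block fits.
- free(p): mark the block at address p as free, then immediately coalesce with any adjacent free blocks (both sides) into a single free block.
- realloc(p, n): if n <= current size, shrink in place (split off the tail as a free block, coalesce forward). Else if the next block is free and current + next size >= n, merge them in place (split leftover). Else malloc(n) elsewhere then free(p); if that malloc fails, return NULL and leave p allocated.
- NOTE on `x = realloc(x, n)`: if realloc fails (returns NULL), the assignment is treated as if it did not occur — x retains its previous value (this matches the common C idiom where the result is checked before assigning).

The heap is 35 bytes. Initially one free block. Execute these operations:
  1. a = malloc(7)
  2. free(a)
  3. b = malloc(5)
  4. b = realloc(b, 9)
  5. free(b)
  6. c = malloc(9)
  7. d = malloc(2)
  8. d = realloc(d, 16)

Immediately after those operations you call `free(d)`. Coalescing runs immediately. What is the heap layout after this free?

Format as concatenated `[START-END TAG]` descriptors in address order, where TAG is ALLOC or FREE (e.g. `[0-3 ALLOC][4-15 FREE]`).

Op 1: a = malloc(7) -> a = 0; heap: [0-6 ALLOC][7-34 FREE]
Op 2: free(a) -> (freed a); heap: [0-34 FREE]
Op 3: b = malloc(5) -> b = 0; heap: [0-4 ALLOC][5-34 FREE]
Op 4: b = realloc(b, 9) -> b = 0; heap: [0-8 ALLOC][9-34 FREE]
Op 5: free(b) -> (freed b); heap: [0-34 FREE]
Op 6: c = malloc(9) -> c = 0; heap: [0-8 ALLOC][9-34 FREE]
Op 7: d = malloc(2) -> d = 9; heap: [0-8 ALLOC][9-10 ALLOC][11-34 FREE]
Op 8: d = realloc(d, 16) -> d = 9; heap: [0-8 ALLOC][9-24 ALLOC][25-34 FREE]
free(d): d = 9 -> block [9-24 ALLOC]; mark free, coalesce with adjacent free neighbors -> [0-8 ALLOC][9-34 FREE]

Answer: [0-8 ALLOC][9-34 FREE]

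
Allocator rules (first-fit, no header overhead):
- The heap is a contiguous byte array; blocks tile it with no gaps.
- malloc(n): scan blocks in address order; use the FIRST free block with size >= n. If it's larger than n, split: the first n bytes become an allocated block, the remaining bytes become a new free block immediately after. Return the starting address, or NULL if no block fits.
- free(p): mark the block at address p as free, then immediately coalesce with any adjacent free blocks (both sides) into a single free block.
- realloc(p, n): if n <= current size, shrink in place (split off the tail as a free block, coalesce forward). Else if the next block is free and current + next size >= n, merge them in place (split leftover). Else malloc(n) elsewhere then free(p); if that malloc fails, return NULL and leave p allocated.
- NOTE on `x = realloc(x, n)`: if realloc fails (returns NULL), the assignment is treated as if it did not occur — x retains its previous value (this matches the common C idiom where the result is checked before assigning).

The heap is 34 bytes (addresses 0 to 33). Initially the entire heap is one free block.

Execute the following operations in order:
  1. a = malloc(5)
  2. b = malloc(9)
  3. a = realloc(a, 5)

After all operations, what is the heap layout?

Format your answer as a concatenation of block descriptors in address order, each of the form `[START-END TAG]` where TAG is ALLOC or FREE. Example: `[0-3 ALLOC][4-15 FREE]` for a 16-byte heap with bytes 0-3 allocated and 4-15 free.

Answer: [0-4 ALLOC][5-13 ALLOC][14-33 FREE]

Derivation:
Op 1: a = malloc(5) -> a = 0; heap: [0-4 ALLOC][5-33 FREE]
Op 2: b = malloc(9) -> b = 5; heap: [0-4 ALLOC][5-13 ALLOC][14-33 FREE]
Op 3: a = realloc(a, 5) -> a = 0; heap: [0-4 ALLOC][5-13 ALLOC][14-33 FREE]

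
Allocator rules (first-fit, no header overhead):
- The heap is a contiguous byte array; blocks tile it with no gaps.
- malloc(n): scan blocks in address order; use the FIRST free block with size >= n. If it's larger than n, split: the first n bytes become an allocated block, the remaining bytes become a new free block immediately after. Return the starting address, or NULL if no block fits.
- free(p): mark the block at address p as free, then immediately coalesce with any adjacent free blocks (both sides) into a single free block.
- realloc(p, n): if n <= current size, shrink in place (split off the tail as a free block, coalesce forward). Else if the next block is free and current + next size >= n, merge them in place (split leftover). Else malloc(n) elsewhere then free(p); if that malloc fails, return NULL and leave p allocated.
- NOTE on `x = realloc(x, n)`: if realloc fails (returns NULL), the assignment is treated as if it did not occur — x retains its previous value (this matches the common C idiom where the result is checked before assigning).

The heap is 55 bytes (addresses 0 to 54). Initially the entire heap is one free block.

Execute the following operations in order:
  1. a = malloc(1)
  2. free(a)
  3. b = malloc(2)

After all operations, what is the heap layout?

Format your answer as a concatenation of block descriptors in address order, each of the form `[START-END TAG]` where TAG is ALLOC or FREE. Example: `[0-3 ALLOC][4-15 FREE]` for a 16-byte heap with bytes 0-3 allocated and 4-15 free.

Answer: [0-1 ALLOC][2-54 FREE]

Derivation:
Op 1: a = malloc(1) -> a = 0; heap: [0-0 ALLOC][1-54 FREE]
Op 2: free(a) -> (freed a); heap: [0-54 FREE]
Op 3: b = malloc(2) -> b = 0; heap: [0-1 ALLOC][2-54 FREE]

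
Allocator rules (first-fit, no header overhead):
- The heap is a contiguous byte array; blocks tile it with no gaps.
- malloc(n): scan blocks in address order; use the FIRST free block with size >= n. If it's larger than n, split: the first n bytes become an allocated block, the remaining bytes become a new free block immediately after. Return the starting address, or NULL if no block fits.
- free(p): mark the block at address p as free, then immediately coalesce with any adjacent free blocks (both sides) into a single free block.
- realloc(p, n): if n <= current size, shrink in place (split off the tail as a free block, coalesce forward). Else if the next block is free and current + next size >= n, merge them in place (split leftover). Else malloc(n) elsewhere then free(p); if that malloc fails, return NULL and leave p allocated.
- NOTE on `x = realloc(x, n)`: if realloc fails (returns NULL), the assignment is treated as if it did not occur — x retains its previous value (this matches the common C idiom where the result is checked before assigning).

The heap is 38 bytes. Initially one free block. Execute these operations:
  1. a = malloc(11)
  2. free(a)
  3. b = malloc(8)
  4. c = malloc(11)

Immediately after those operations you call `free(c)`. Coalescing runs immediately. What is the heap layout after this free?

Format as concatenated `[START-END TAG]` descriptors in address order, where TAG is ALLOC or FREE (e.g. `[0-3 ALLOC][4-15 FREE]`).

Op 1: a = malloc(11) -> a = 0; heap: [0-10 ALLOC][11-37 FREE]
Op 2: free(a) -> (freed a); heap: [0-37 FREE]
Op 3: b = malloc(8) -> b = 0; heap: [0-7 ALLOC][8-37 FREE]
Op 4: c = malloc(11) -> c = 8; heap: [0-7 ALLOC][8-18 ALLOC][19-37 FREE]
free(c): c = 8 -> block [8-18 ALLOC]; mark free, coalesce with adjacent free neighbors -> [0-7 ALLOC][8-37 FREE]

Answer: [0-7 ALLOC][8-37 FREE]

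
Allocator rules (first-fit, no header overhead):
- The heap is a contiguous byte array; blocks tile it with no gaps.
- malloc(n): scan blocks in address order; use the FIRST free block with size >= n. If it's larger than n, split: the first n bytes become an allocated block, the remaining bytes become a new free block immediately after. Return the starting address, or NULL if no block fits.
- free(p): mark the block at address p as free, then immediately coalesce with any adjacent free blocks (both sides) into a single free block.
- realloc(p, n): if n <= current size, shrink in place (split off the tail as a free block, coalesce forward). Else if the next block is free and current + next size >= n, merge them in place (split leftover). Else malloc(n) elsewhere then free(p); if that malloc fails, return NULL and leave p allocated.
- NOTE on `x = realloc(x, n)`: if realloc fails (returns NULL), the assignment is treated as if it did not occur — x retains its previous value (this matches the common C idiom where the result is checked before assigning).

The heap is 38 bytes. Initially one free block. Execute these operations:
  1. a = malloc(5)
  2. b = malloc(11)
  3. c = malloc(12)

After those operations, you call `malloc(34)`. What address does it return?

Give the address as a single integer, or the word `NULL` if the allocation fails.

Op 1: a = malloc(5) -> a = 0; heap: [0-4 ALLOC][5-37 FREE]
Op 2: b = malloc(11) -> b = 5; heap: [0-4 ALLOC][5-15 ALLOC][16-37 FREE]
Op 3: c = malloc(12) -> c = 16; heap: [0-4 ALLOC][5-15 ALLOC][16-27 ALLOC][28-37 FREE]
malloc(34): first-fit scan over [0-4 ALLOC][5-15 ALLOC][16-27 ALLOC][28-37 FREE] -> NULL

Answer: NULL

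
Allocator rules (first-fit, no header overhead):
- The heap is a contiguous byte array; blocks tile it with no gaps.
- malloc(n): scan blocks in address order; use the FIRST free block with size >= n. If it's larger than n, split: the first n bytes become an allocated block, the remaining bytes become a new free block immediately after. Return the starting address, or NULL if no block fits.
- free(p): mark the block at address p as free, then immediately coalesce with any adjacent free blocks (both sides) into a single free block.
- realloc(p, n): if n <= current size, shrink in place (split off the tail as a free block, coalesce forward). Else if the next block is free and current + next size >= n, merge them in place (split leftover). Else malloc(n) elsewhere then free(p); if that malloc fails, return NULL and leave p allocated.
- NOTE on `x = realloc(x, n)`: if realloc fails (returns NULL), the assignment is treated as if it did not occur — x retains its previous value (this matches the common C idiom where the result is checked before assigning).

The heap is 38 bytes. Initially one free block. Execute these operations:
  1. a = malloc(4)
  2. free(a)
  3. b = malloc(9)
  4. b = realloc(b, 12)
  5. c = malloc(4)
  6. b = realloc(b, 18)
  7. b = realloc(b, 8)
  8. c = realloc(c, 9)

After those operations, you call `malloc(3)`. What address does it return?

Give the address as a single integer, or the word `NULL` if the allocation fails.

Answer: 9

Derivation:
Op 1: a = malloc(4) -> a = 0; heap: [0-3 ALLOC][4-37 FREE]
Op 2: free(a) -> (freed a); heap: [0-37 FREE]
Op 3: b = malloc(9) -> b = 0; heap: [0-8 ALLOC][9-37 FREE]
Op 4: b = realloc(b, 12) -> b = 0; heap: [0-11 ALLOC][12-37 FREE]
Op 5: c = malloc(4) -> c = 12; heap: [0-11 ALLOC][12-15 ALLOC][16-37 FREE]
Op 6: b = realloc(b, 18) -> b = 16; heap: [0-11 FREE][12-15 ALLOC][16-33 ALLOC][34-37 FREE]
Op 7: b = realloc(b, 8) -> b = 16; heap: [0-11 FREE][12-15 ALLOC][16-23 ALLOC][24-37 FREE]
Op 8: c = realloc(c, 9) -> c = 0; heap: [0-8 ALLOC][9-15 FREE][16-23 ALLOC][24-37 FREE]
malloc(3): first-fit scan over [0-8 ALLOC][9-15 FREE][16-23 ALLOC][24-37 FREE] -> 9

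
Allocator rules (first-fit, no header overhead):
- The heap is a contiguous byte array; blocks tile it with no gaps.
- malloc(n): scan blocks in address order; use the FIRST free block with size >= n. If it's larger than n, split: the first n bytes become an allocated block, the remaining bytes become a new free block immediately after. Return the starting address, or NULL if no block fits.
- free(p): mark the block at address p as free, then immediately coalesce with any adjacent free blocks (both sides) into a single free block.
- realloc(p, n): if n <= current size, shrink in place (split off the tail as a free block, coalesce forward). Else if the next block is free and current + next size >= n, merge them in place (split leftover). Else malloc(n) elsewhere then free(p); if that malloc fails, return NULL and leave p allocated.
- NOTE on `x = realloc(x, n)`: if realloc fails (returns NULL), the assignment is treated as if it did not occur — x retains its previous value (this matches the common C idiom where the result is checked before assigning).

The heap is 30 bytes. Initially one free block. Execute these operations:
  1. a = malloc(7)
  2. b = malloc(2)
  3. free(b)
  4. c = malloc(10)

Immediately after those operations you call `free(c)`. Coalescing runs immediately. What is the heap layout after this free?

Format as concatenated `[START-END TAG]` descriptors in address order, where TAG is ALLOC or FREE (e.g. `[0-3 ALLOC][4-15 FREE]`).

Answer: [0-6 ALLOC][7-29 FREE]

Derivation:
Op 1: a = malloc(7) -> a = 0; heap: [0-6 ALLOC][7-29 FREE]
Op 2: b = malloc(2) -> b = 7; heap: [0-6 ALLOC][7-8 ALLOC][9-29 FREE]
Op 3: free(b) -> (freed b); heap: [0-6 ALLOC][7-29 FREE]
Op 4: c = malloc(10) -> c = 7; heap: [0-6 ALLOC][7-16 ALLOC][17-29 FREE]
free(c): c = 7 -> block [7-16 ALLOC]; mark free, coalesce with adjacent free neighbors -> [0-6 ALLOC][7-29 FREE]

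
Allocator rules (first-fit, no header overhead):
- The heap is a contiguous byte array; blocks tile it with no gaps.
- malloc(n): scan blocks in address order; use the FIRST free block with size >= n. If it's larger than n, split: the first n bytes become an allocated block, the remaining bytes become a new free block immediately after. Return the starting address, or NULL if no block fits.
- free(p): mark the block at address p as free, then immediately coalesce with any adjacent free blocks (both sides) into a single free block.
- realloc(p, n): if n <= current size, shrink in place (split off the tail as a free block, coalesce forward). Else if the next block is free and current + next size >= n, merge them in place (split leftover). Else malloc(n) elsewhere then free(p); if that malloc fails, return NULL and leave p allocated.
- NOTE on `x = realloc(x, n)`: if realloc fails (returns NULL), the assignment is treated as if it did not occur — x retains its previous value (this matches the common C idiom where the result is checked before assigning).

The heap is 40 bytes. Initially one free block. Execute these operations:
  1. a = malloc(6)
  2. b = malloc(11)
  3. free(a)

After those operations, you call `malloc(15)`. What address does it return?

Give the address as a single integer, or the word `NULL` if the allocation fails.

Answer: 17

Derivation:
Op 1: a = malloc(6) -> a = 0; heap: [0-5 ALLOC][6-39 FREE]
Op 2: b = malloc(11) -> b = 6; heap: [0-5 ALLOC][6-16 ALLOC][17-39 FREE]
Op 3: free(a) -> (freed a); heap: [0-5 FREE][6-16 ALLOC][17-39 FREE]
malloc(15): first-fit scan over [0-5 FREE][6-16 ALLOC][17-39 FREE] -> 17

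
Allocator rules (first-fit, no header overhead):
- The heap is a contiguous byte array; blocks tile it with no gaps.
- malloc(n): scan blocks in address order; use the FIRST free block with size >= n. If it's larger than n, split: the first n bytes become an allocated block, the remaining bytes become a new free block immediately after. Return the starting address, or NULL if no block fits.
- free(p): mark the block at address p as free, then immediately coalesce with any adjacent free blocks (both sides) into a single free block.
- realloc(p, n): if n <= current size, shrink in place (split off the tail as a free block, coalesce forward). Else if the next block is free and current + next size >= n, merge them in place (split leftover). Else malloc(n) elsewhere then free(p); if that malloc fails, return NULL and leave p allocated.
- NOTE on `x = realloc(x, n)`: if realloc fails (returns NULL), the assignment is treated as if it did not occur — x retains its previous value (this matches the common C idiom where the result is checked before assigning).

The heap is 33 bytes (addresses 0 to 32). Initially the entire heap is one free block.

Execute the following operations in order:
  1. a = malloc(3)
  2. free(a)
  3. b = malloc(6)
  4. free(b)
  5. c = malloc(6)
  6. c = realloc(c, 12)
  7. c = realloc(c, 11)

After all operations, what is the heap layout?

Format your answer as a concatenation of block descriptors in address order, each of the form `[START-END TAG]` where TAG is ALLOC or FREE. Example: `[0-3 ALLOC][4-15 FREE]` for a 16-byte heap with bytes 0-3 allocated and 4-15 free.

Answer: [0-10 ALLOC][11-32 FREE]

Derivation:
Op 1: a = malloc(3) -> a = 0; heap: [0-2 ALLOC][3-32 FREE]
Op 2: free(a) -> (freed a); heap: [0-32 FREE]
Op 3: b = malloc(6) -> b = 0; heap: [0-5 ALLOC][6-32 FREE]
Op 4: free(b) -> (freed b); heap: [0-32 FREE]
Op 5: c = malloc(6) -> c = 0; heap: [0-5 ALLOC][6-32 FREE]
Op 6: c = realloc(c, 12) -> c = 0; heap: [0-11 ALLOC][12-32 FREE]
Op 7: c = realloc(c, 11) -> c = 0; heap: [0-10 ALLOC][11-32 FREE]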